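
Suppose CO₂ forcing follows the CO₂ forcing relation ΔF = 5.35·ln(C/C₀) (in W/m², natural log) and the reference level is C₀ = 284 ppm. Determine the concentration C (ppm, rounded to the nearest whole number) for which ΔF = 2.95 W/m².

Set 5.35 ln(C/284) = 2.95, so ln(C/284) = 2.95/5.35 = 0.55140.
Then C/284 = e^0.55140 = 1.73568, giving C = 284 × 1.73568 = 492.93 ppm.

C ≈ 493 ppm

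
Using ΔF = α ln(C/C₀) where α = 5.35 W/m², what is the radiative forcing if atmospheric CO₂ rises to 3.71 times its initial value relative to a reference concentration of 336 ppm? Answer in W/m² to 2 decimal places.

Because the forcing depends only on the ratio C/C₀, the initial concentration does not enter.
ΔF = 5.35 × ln(3.71) = 5.35 × 1.31103 = 7.0140 W/m².

ΔF = 7.01 W/m²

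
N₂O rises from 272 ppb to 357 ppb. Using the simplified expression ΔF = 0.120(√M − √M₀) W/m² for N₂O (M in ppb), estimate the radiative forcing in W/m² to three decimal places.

ΔF = 0.288 W/m²

N₂O: 0.120 × (√357 − √272) = 0.120 × (18.8944 − 16.4924) = 0.120 × 2.4020 = 0.2882 W/m².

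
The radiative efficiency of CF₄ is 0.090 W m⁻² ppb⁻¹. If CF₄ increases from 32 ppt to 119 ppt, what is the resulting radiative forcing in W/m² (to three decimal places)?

ΔF = 0.008 W/m²

CF₄: Δ = 119 − 32 = 87 ppt = 0.087 ppb; ΔF = 0.090 × 0.087 = 0.0078 W/m².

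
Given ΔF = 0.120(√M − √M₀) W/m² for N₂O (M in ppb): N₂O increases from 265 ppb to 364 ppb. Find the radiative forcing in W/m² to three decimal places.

ΔF = 0.336 W/m²

N₂O: 0.120 × (√364 − √265) = 0.120 × (19.0788 − 16.2788) = 0.120 × 2.8000 = 0.3360 W/m².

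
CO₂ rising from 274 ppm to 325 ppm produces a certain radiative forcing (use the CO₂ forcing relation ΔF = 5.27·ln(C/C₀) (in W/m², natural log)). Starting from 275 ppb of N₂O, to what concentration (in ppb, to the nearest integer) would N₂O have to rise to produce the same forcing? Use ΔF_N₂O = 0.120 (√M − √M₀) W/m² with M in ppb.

M ≈ 580 ppb

CO₂ forcing: 5.27 × ln(325/274) = 5.27 × 0.170697 = 0.89957 W/m².
Set 0.120(√M − √275) = 0.89957: √M = 0.89957/0.120 + √275 = 7.4964 + 16.5831 = 24.0795.
M = (24.0795)² = 579.82 ppb.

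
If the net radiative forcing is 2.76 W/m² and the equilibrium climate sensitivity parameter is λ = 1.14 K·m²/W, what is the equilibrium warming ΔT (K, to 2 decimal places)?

ΔT = 3.15 K

ΔT = λ ΔF = 1.14 × 2.76 = 3.1464 K.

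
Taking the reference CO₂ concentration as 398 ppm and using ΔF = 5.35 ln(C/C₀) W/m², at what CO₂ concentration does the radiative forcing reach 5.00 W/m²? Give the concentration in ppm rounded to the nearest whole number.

Set 5.35 ln(C/398) = 5.00, so ln(C/398) = 5.00/5.35 = 0.93458.
Then C/398 = e^0.93458 = 2.54614, giving C = 398 × 2.54614 = 1013.36 ppm.

C ≈ 1013 ppm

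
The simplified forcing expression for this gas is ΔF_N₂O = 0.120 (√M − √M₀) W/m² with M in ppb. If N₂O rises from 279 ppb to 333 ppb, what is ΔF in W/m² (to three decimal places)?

N₂O: 0.120 × (√333 − √279) = 0.120 × (18.2483 − 16.7033) = 0.120 × 1.5450 = 0.1854 W/m².

ΔF = 0.185 W/m²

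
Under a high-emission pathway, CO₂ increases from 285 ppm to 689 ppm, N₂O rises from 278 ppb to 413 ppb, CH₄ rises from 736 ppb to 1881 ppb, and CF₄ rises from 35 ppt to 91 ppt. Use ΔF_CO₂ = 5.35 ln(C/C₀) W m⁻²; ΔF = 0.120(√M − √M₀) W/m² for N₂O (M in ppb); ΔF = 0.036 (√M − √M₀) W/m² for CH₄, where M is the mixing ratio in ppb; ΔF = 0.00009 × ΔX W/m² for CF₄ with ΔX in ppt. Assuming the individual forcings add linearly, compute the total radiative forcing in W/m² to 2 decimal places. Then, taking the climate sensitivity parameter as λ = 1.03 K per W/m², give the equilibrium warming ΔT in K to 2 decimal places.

ΔF = 5.75 W/m²; ΔT = 5.92 K

CO₂: 5.35 × ln(689/285) = 5.35 × ln(2.41754) = 5.35 × 0.88275 = 4.7227 W/m².
N₂O: 0.120 × (√413 − √278) = 0.120 × (20.3224 − 16.6733) = 0.120 × 3.6491 = 0.4379 W/m².
CH₄: 0.036 × (√1881 − √736) = 0.036 × (43.3705 − 27.1293) = 0.036 × 16.2412 = 0.5847 W/m².
CF₄: ΔF = 0.00009 × (91 − 35) = 0.00009 × 56 = 0.0050 W/m².
Total ΔF = 4.7227 + 0.4379 + 0.5847 + 0.0050 = 5.7503 W/m².
ΔT = λ ΔF = 1.03 × 5.75 = 5.9225 K.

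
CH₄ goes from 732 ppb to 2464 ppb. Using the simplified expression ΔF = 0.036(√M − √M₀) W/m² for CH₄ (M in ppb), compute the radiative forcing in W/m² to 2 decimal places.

CH₄: 0.036 × (√2464 − √732) = 0.036 × (49.6387 − 27.0555) = 0.036 × 22.5832 = 0.8130 W/m².

ΔF = 0.81 W/m²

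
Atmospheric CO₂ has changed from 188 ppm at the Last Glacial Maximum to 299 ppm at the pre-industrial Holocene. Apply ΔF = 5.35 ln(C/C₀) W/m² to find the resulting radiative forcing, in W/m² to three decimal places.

ΔF = 2.482 W/m²

CO₂ absorption bands are partially saturated, so forcing scales with the logarithm of the concentration ratio.
CO₂: 5.35 × ln(299/188) = 5.35 × ln(1.59043) = 5.35 × 0.46400 = 2.4824 W/m².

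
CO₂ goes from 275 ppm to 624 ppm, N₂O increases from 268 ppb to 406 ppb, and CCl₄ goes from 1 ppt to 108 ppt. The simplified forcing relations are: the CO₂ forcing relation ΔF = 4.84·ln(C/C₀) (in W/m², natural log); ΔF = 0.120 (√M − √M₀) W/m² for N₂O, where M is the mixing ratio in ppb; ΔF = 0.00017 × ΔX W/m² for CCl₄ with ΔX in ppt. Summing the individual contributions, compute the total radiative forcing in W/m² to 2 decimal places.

ΔF = 4.44 W/m²

CO₂: 4.84 × ln(624/275) = 4.84 × ln(2.26909) = 4.84 × 0.81938 = 3.9658 W/m².
N₂O: 0.120 × (√406 − √268) = 0.120 × (20.1494 − 16.3707) = 0.120 × 3.7787 = 0.4534 W/m².
CCl₄: ΔF = 0.00017 × (108 − 1) = 0.00017 × 107 = 0.0182 W/m².
Total ΔF = 3.9658 + 0.4534 + 0.0182 = 4.4374 W/m².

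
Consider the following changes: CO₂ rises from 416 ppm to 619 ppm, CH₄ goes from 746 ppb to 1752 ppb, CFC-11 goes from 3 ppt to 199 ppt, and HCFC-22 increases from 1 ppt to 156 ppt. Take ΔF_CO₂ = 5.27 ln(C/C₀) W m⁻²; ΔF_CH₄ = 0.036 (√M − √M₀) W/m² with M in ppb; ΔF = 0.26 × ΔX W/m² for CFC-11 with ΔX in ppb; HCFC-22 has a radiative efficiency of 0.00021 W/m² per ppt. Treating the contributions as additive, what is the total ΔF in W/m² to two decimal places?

ΔF = 2.70 W/m²

CO₂: 5.27 × ln(619/416) = 5.27 × ln(1.48798) = 5.27 × 0.39742 = 2.0944 W/m².
CH₄: 0.036 × (√1752 − √746) = 0.036 × (41.8569 − 27.3130) = 0.036 × 14.5439 = 0.5236 W/m².
CFC-11: Δ = 199 − 3 = 196 ppt = 0.196 ppb; ΔF = 0.26 × 0.196 = 0.0510 W/m².
HCFC-22: ΔF = 0.00021 × (156 − 1) = 0.00021 × 155 = 0.0326 W/m².
Total ΔF = 2.0944 + 0.5236 + 0.0510 + 0.0326 = 2.7016 W/m².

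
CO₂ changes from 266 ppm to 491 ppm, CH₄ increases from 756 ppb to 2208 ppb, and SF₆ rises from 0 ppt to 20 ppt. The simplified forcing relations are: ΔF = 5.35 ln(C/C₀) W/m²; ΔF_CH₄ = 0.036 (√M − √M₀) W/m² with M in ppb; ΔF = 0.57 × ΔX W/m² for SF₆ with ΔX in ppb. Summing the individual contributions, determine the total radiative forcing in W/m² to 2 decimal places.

CO₂: 5.35 × ln(491/266) = 5.35 × ln(1.84586) = 5.35 × 0.61295 = 3.2793 W/m².
CH₄: 0.036 × (√2208 − √756) = 0.036 × (46.9894 − 27.4955) = 0.036 × 19.4939 = 0.7018 W/m².
SF₆: Δ = 20 − 0 = 20 ppt = 0.020 ppb; ΔF = 0.57 × 0.020 = 0.0114 W/m².
Total ΔF = 3.2793 + 0.7018 + 0.0114 = 3.9925 W/m².

ΔF = 3.99 W/m²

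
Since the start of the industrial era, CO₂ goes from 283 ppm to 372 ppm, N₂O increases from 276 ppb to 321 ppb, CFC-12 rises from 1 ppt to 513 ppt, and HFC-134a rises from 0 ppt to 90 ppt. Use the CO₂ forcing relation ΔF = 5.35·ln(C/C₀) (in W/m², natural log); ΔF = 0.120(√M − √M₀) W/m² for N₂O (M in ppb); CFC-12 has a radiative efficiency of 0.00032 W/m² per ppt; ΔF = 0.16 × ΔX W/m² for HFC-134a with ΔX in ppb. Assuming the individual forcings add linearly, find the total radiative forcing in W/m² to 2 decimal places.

CO₂: 5.35 × ln(372/283) = 5.35 × ln(1.31449) = 5.35 × 0.27345 = 1.4630 W/m².
N₂O: 0.120 × (√321 − √276) = 0.120 × (17.9165 − 16.6132) = 0.120 × 1.3033 = 0.1564 W/m².
CFC-12: ΔF = 0.00032 × (513 − 1) = 0.00032 × 512 = 0.1638 W/m².
HFC-134a: Δ = 90 − 0 = 90 ppt = 0.090 ppb; ΔF = 0.16 × 0.090 = 0.0144 W/m².
Total ΔF = 1.4630 + 0.1564 + 0.1638 + 0.0144 = 1.7976 W/m².

ΔF = 1.80 W/m²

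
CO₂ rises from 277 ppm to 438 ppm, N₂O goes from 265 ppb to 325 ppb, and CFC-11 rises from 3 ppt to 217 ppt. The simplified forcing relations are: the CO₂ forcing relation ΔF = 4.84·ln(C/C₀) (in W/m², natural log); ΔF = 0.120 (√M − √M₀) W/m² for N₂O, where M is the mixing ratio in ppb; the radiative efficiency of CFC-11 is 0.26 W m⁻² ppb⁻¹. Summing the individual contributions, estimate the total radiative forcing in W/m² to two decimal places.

CO₂: 4.84 × ln(438/277) = 4.84 × ln(1.58123) = 4.84 × 0.45820 = 2.2177 W/m².
N₂O: 0.120 × (√325 − √265) = 0.120 × (18.0278 − 16.2788) = 0.120 × 1.7490 = 0.2099 W/m².
CFC-11: Δ = 217 − 3 = 214 ppt = 0.214 ppb; ΔF = 0.26 × 0.214 = 0.0556 W/m².
Total ΔF = 2.2177 + 0.2099 + 0.0556 = 2.4832 W/m².

ΔF = 2.48 W/m²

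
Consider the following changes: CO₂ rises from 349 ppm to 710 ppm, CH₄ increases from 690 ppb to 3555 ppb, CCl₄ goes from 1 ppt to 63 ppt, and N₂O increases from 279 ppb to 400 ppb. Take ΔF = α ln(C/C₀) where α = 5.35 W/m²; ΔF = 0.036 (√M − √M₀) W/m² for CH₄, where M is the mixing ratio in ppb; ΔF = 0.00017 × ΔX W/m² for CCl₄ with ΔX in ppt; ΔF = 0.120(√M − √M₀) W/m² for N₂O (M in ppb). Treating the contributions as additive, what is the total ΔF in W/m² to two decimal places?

ΔF = 5.41 W/m²

CO₂: 5.35 × ln(710/349) = 5.35 × ln(2.03438) = 5.35 × 0.71019 = 3.7995 W/m².
CH₄: 0.036 × (√3555 − √690) = 0.036 × (59.6238 − 26.2679) = 0.036 × 33.3559 = 1.2008 W/m².
CCl₄: ΔF = 0.00017 × (63 − 1) = 0.00017 × 62 = 0.0105 W/m².
N₂O: 0.120 × (√400 − √279) = 0.120 × (20.0000 − 16.7033) = 0.120 × 3.2967 = 0.3956 W/m².
Total ΔF = 3.7995 + 1.2008 + 0.0105 + 0.3956 = 5.4064 W/m².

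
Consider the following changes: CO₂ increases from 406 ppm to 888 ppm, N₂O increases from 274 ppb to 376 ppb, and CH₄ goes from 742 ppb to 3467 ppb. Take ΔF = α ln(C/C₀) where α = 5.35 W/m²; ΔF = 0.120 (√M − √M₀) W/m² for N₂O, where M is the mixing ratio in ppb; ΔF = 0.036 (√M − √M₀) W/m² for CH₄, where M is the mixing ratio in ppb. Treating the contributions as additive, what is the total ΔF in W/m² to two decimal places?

CO₂: 5.35 × ln(888/406) = 5.35 × ln(2.18719) = 5.35 × 0.78262 = 4.1870 W/m².
N₂O: 0.120 × (√376 − √274) = 0.120 × (19.3907 − 16.5529) = 0.120 × 2.8378 = 0.3405 W/m².
CH₄: 0.036 × (√3467 − √742) = 0.036 × (58.8812 − 27.2397) = 0.036 × 31.6415 = 1.1391 W/m².
Total ΔF = 4.1870 + 0.3405 + 1.1391 = 5.6666 W/m².

ΔF = 5.67 W/m²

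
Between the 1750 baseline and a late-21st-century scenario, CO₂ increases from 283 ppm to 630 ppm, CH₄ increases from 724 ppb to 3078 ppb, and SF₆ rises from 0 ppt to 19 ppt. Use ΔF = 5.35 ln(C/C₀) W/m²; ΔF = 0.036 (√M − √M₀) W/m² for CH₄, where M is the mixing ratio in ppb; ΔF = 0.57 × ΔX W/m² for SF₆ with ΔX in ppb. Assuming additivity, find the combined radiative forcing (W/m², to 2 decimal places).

CO₂: 5.35 × ln(630/283) = 5.35 × ln(2.22615) = 5.35 × 0.80027 = 4.2814 W/m².
CH₄: 0.036 × (√3078 − √724) = 0.036 × (55.4797 − 26.9072) = 0.036 × 28.5725 = 1.0286 W/m².
SF₆: Δ = 19 − 0 = 19 ppt = 0.019 ppb; ΔF = 0.57 × 0.019 = 0.0108 W/m².
Total ΔF = 4.2814 + 1.0286 + 0.0108 = 5.3208 W/m².

ΔF = 5.32 W/m²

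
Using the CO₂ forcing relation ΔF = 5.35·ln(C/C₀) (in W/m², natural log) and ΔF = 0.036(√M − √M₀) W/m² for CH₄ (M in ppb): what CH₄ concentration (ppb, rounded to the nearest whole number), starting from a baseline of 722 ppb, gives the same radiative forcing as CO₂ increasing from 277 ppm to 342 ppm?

M ≈ 3387 ppb

CO₂ forcing: 5.35 × ln(342/277) = 5.35 × 0.210793 = 1.12774 W/m².
Set 0.036(√M − √722) = 1.12774: √M = 1.12774/0.036 + √722 = 31.3261 + 26.8701 = 58.1962.
M = (58.1962)² = 3386.80 ppb.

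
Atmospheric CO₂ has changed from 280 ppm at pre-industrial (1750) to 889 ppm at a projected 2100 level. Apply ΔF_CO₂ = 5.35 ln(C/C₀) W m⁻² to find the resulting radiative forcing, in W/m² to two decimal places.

CO₂: 5.35 × ln(889/280) = 5.35 × ln(3.17500) = 5.35 × 1.15531 = 6.1809 W/m².

ΔF = 6.18 W/m²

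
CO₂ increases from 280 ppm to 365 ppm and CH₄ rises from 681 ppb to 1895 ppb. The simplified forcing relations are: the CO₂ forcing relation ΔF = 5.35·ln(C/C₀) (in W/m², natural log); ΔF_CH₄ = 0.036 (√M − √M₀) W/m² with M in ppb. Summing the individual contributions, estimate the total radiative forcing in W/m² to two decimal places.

ΔF = 2.05 W/m²

CO₂: 5.35 × ln(365/280) = 5.35 × ln(1.30357) = 5.35 × 0.26511 = 1.4183 W/m².
CH₄: 0.036 × (√1895 − √681) = 0.036 × (43.5316 − 26.0960) = 0.036 × 17.4356 = 0.6277 W/m².
Total ΔF = 1.4183 + 0.6277 = 2.0460 W/m².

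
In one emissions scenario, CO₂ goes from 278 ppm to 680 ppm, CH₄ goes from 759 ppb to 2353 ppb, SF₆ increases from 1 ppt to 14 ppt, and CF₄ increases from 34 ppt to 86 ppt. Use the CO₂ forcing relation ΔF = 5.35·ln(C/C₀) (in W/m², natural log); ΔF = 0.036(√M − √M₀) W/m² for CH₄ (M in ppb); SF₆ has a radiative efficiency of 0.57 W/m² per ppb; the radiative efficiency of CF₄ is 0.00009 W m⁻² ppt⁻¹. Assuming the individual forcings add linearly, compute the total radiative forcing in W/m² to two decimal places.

CO₂: 5.35 × ln(680/278) = 5.35 × ln(2.44604) = 5.35 × 0.89447 = 4.7854 W/m².
CH₄: 0.036 × (√2353 − √759) = 0.036 × (48.5077 − 27.5500) = 0.036 × 20.9577 = 0.7545 W/m².
SF₆: Δ = 14 − 1 = 13 ppt = 0.013 ppb; ΔF = 0.57 × 0.013 = 0.0074 W/m².
CF₄: ΔF = 0.00009 × (86 − 34) = 0.00009 × 52 = 0.0047 W/m².
Total ΔF = 4.7854 + 0.7545 + 0.0074 + 0.0047 = 5.5520 W/m².

ΔF = 5.55 W/m²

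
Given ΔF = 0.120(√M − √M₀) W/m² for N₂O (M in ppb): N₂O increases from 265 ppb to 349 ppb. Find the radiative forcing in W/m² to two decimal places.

ΔF = 0.29 W/m²

N₂O: 0.120 × (√349 − √265) = 0.120 × (18.6815 − 16.2788) = 0.120 × 2.4027 = 0.2883 W/m².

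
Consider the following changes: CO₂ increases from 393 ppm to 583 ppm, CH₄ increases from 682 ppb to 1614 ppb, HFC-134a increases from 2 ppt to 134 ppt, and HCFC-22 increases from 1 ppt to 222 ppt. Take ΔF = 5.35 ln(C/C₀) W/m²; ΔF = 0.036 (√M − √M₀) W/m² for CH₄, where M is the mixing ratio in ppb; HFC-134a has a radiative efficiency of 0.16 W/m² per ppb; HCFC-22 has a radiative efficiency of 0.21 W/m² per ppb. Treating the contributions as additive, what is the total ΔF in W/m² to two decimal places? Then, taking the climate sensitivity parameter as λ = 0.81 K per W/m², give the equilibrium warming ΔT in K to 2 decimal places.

ΔF = 2.68 W/m²; ΔT = 2.17 K

CO₂: 5.35 × ln(583/393) = 5.35 × ln(1.48346) = 5.35 × 0.39438 = 2.1099 W/m².
CH₄: 0.036 × (√1614 − √682) = 0.036 × (40.1746 − 26.1151) = 0.036 × 14.0595 = 0.5061 W/m².
HFC-134a: Δ = 134 − 2 = 132 ppt = 0.132 ppb; ΔF = 0.16 × 0.132 = 0.0211 W/m².
HCFC-22: Δ = 222 − 1 = 221 ppt = 0.221 ppb; ΔF = 0.21 × 0.221 = 0.0464 W/m².
Total ΔF = 2.1099 + 0.5061 + 0.0211 + 0.0464 = 2.6835 W/m².
ΔT = λ ΔF = 0.81 × 2.68 = 2.1708 K.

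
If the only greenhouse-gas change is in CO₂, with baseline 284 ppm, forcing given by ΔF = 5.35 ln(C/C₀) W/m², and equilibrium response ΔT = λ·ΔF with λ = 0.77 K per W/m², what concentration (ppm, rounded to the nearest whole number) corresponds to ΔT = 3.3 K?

C ≈ 633 ppm

Required forcing: ΔF = ΔT/λ = 3.3/0.77 = 4.2857 W/m².
Then ln(C/284) = ΔF/5.35 = 4.2857/5.35 = 0.80107.
So C = 284 × e^0.80107 = 284 × 2.22792 = 632.73 ppm.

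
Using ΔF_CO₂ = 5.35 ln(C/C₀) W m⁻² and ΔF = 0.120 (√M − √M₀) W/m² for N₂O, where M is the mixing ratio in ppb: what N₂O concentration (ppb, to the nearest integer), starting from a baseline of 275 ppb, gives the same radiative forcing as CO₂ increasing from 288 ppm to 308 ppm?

CO₂ forcing: 5.35 × ln(308/288) = 5.35 × 0.067139 = 0.35919 W/m².
Set 0.120(√M − √275) = 0.35919: √M = 0.35919/0.120 + √275 = 2.9933 + 16.5831 = 19.5764.
M = (19.5764)² = 383.24 ppb.

M ≈ 383 ppb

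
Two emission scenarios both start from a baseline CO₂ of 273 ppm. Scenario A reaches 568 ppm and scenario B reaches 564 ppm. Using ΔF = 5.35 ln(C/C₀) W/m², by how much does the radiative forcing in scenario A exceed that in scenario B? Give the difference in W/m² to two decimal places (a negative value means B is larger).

ΔF_A − ΔF_B = 0.04 W/m²

ΔF_A = 5.35 ln(568/273) = 5.35 × 0.73265 = 3.9197 W/m².
ΔF_B = 5.35 ln(564/273) = 5.35 × 0.72558 = 3.8819 W/m².
Difference: 3.9197 − 3.8819 = 0.0378 W/m².
(Equivalently, ΔF_A − ΔF_B = 5.35 ln(568/564) = 5.35 × 0.00707 = 0.0378 W/m².)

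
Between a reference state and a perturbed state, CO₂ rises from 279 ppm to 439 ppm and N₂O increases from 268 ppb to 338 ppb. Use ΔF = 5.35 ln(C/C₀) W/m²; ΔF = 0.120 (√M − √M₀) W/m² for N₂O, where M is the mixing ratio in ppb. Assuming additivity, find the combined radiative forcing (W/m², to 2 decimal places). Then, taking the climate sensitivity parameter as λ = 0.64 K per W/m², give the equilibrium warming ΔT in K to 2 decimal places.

ΔF = 2.67 W/m²; ΔT = 1.71 K

CO₂: 5.35 × ln(439/279) = 5.35 × ln(1.57348) = 5.35 × 0.45329 = 2.4251 W/m².
N₂O: 0.120 × (√338 − √268) = 0.120 × (18.3848 − 16.3707) = 0.120 × 2.0141 = 0.2417 W/m².
Total ΔF = 2.4251 + 0.2417 = 2.6668 W/m².
ΔT = λ ΔF = 0.64 × 2.67 = 1.7088 K.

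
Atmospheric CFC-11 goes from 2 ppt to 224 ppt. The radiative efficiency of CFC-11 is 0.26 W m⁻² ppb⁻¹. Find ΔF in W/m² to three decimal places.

CFC-11: Δ = 224 − 2 = 222 ppt = 0.222 ppb; ΔF = 0.26 × 0.222 = 0.0577 W/m².

ΔF = 0.058 W/m²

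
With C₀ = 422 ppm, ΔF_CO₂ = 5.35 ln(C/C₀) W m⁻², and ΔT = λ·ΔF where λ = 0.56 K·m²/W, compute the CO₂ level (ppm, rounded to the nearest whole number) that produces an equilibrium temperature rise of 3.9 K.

C ≈ 1551 ppm

Required forcing: ΔF = ΔT/λ = 3.9/0.56 = 6.9643 W/m².
Then ln(C/422) = ΔF/5.35 = 6.9643/5.35 = 1.30174.
So C = 422 × e^1.30174 = 422 × 3.67569 = 1551.14 ppm.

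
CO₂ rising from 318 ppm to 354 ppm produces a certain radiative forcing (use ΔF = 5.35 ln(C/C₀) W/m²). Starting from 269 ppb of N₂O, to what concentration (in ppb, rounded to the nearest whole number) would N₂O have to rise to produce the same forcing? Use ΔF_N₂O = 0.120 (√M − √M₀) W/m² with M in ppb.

M ≈ 449 ppb

CO₂ forcing: 5.35 × ln(354/318) = 5.35 × 0.107246 = 0.57377 W/m².
Set 0.120(√M − √269) = 0.57377: √M = 0.57377/0.120 + √269 = 4.7814 + 16.4012 = 21.1826.
M = (21.1826)² = 448.70 ppb.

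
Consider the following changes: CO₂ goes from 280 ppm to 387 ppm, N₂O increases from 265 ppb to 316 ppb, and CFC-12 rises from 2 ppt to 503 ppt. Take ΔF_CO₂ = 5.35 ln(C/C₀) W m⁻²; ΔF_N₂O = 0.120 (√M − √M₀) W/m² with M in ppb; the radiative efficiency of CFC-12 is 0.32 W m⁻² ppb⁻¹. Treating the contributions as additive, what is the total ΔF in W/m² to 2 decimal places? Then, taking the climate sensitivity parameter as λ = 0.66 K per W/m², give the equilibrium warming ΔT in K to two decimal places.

CO₂: 5.35 × ln(387/280) = 5.35 × ln(1.38214) = 5.35 × 0.32363 = 1.7314 W/m².
N₂O: 0.120 × (√316 − √265) = 0.120 × (17.7764 − 16.2788) = 0.120 × 1.4976 = 0.1797 W/m².
CFC-12: Δ = 503 − 2 = 501 ppt = 0.501 ppb; ΔF = 0.32 × 0.501 = 0.1603 W/m².
Total ΔF = 1.7314 + 0.1797 + 0.1603 = 2.0714 W/m².
ΔT = λ ΔF = 0.66 × 2.07 = 1.3662 K.

ΔF = 2.07 W/m²; ΔT = 1.37 K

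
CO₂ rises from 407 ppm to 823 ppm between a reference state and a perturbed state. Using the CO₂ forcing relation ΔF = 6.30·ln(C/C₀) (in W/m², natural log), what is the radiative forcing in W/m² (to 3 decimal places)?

CO₂: 6.30 × ln(823/407) = 6.30 × ln(2.02211) = 6.30 × 0.70414 = 4.4361 W/m².

ΔF = 4.436 W/m²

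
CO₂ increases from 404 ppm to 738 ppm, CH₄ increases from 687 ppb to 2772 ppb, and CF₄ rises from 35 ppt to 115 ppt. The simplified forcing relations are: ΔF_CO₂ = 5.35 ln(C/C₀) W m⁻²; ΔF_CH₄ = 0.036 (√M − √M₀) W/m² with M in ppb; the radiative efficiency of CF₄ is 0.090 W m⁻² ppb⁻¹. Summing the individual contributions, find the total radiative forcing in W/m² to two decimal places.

ΔF = 4.18 W/m²

CO₂: 5.35 × ln(738/404) = 5.35 × ln(1.82673) = 5.35 × 0.60253 = 3.2235 W/m².
CH₄: 0.036 × (√2772 − √687) = 0.036 × (52.6498 − 26.2107) = 0.036 × 26.4391 = 0.9518 W/m².
CF₄: Δ = 115 − 35 = 80 ppt = 0.080 ppb; ΔF = 0.090 × 0.080 = 0.0072 W/m².
Total ΔF = 3.2235 + 0.9518 + 0.0072 = 4.1825 W/m².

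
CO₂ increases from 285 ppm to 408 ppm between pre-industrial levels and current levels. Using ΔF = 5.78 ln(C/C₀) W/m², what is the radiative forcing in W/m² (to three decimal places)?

ΔF = 2.074 W/m²

CO₂: 5.78 × ln(408/285) = 5.78 × ln(1.43158) = 5.78 × 0.35878 = 2.0737 W/m².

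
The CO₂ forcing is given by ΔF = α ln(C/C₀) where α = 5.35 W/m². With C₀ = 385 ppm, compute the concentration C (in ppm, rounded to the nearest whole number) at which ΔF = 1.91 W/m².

C ≈ 550 ppm

Set 5.35 ln(C/385) = 1.91, so ln(C/385) = 1.91/5.35 = 0.35701.
Then C/385 = e^0.35701 = 1.42905, giving C = 385 × 1.42905 = 550.18 ppm.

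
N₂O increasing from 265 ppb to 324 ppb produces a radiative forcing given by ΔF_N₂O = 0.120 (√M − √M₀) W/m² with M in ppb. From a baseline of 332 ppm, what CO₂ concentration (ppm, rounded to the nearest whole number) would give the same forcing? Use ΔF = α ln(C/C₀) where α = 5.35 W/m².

C ≈ 345 ppm

N₂O forcing: 0.120 × (√324 − √265) = 0.120 × (18.0000 − 16.2788) = 0.120 × 1.7212 = 0.20654 W/m².
Set 5.35 ln(C/332) = 0.20654: ln(C/332) = 0.20654/5.35 = 0.03861, so C = 332 × e^0.03861 = 332 × 1.03937 = 345.07 ppm.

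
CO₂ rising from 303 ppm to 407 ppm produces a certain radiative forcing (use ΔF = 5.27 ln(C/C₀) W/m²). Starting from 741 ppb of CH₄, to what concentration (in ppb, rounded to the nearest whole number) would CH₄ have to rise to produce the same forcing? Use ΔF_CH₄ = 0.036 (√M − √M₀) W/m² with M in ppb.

CO₂ forcing: 5.27 × ln(407/303) = 5.27 × 0.295080 = 1.55507 W/m².
Set 0.036(√M − √741) = 1.55507: √M = 1.55507/0.036 + √741 = 43.1964 + 27.2213 = 70.4177.
M = (70.4177)² = 4958.65 ppb.

M ≈ 4959 ppb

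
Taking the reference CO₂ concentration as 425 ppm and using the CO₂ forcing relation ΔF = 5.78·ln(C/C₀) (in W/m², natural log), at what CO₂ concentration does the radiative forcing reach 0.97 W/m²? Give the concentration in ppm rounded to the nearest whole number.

Set 5.78 ln(C/425) = 0.97, so ln(C/425) = 0.97/5.78 = 0.16782.
Then C/425 = e^0.16782 = 1.18272, giving C = 425 × 1.18272 = 502.66 ppm.

C ≈ 503 ppm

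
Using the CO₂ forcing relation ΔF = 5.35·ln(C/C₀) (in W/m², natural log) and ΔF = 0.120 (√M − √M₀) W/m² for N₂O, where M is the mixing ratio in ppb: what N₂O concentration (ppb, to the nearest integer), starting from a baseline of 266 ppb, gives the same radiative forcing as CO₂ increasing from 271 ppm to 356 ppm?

M ≈ 811 ppb

CO₂ forcing: 5.35 × ln(356/271) = 5.35 × 0.272812 = 1.45954 W/m².
Set 0.120(√M − √266) = 1.45954: √M = 1.45954/0.120 + √266 = 12.1628 + 16.3095 = 28.4723.
M = (28.4723)² = 810.67 ppb.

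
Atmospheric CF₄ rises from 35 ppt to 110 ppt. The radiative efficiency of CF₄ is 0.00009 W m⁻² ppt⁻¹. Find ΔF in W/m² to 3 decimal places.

ΔF = 0.007 W/m²

CF₄: ΔF = 0.00009 × (110 − 35) = 0.00009 × 75 = 0.0068 W/m².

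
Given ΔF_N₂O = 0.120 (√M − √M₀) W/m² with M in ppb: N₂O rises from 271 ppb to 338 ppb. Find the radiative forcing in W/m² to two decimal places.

N₂O: 0.120 × (√338 − √271) = 0.120 × (18.3848 − 16.4621) = 0.120 × 1.9227 = 0.2307 W/m².

ΔF = 0.23 W/m²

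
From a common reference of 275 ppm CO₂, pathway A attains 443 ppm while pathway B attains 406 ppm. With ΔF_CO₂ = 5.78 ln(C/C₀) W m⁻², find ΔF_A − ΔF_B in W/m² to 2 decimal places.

ΔF_A = 5.78 ln(443/275) = 5.78 × 0.47680 = 2.7559 W/m².
ΔF_B = 5.78 ln(406/275) = 5.78 × 0.38958 = 2.2518 W/m².
Difference: 2.7559 − 2.2518 = 0.5041 W/m².
(Equivalently, ΔF_A − ΔF_B = 5.78 ln(443/406) = 5.78 × 0.08722 = 0.5041 W/m².)

ΔF_A − ΔF_B = 0.50 W/m²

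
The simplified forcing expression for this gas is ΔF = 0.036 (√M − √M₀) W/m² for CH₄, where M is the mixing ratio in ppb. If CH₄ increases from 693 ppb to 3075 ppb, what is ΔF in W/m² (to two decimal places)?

ΔF = 1.05 W/m²

CH₄: 0.036 × (√3075 − √693) = 0.036 × (55.4527 − 26.3249) = 0.036 × 29.1278 = 1.0486 W/m².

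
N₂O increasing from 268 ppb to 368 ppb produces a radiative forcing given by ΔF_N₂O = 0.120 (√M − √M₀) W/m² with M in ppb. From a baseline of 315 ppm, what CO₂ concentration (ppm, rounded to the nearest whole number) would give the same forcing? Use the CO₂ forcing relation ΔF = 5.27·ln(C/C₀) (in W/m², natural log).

C ≈ 336 ppm

N₂O forcing: 0.120 × (√368 − √268) = 0.120 × (19.1833 − 16.3707) = 0.120 × 2.8126 = 0.33751 W/m².
Set 5.27 ln(C/315) = 0.33751: ln(C/315) = 0.33751/5.27 = 0.06404, so C = 315 × e^0.06404 = 315 × 1.06614 = 335.83 ppm.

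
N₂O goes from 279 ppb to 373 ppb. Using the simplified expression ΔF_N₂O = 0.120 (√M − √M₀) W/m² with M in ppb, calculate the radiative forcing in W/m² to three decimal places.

N₂O: 0.120 × (√373 − √279) = 0.120 × (19.3132 − 16.7033) = 0.120 × 2.6099 = 0.3132 W/m².

ΔF = 0.313 W/m²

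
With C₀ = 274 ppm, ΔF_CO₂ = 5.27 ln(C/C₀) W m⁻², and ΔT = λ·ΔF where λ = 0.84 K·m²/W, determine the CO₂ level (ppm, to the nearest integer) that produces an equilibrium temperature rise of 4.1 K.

C ≈ 692 ppm

Required forcing: ΔF = ΔT/λ = 4.1/0.84 = 4.8810 W/m².
Then ln(C/274) = ΔF/5.27 = 4.8810/5.27 = 0.92619.
So C = 274 × e^0.92619 = 274 × 2.52487 = 691.81 ppm.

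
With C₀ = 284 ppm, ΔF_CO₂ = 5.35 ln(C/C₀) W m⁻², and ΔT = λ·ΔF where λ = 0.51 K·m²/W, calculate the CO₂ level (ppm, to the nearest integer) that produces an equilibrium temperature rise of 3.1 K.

C ≈ 885 ppm

Required forcing: ΔF = ΔT/λ = 3.1/0.51 = 6.0784 W/m².
Then ln(C/284) = ΔF/5.35 = 6.0784/5.35 = 1.13615.
So C = 284 × e^1.13615 = 284 × 3.11475 = 884.59 ppm.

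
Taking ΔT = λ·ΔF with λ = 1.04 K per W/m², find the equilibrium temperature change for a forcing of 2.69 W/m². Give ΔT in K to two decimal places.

ΔT = 2.80 K

ΔT = λ ΔF = 1.04 × 2.69 = 2.7976 K.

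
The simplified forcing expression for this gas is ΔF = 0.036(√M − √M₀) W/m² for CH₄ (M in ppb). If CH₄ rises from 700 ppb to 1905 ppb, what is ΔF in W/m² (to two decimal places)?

ΔF = 0.62 W/m²

CH₄: 0.036 × (√1905 − √700) = 0.036 × (43.6463 − 26.4575) = 0.036 × 17.1888 = 0.6188 W/m².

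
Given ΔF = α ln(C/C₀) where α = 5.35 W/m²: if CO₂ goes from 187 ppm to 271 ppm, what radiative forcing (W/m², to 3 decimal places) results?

ΔF = 1.985 W/m²

CO₂: 5.35 × ln(271/187) = 5.35 × ln(1.44920) = 5.35 × 0.37101 = 1.9849 W/m².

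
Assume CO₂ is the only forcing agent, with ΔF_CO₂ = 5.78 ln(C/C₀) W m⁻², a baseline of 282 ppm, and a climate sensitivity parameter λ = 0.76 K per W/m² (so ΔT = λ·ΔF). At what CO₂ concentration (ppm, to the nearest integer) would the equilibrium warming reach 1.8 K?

Required forcing: ΔF = ΔT/λ = 1.8/0.76 = 2.3684 W/m².
Then ln(C/282) = ΔF/5.78 = 2.3684/5.78 = 0.40976.
So C = 282 × e^0.40976 = 282 × 1.50646 = 424.82 ppm.

C ≈ 425 ppm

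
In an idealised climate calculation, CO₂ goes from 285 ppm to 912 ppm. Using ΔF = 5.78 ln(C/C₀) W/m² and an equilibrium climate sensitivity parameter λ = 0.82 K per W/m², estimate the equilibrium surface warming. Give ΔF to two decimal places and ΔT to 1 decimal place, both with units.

ΔF = 6.72 W/m²; ΔT = 5.5 K

CO₂: 5.78 × ln(912/285) = 5.78 × ln(3.20000) = 5.78 × 1.16315 = 6.7230 W/m².
ΔT = λ ΔF = 0.82 × 6.72 = 5.5104 K.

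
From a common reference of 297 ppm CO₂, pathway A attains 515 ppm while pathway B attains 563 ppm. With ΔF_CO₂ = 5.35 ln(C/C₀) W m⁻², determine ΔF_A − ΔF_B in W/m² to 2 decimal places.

ΔF_A = 5.35 ln(515/297) = 5.35 × 0.55043 = 2.9448 W/m².
ΔF_B = 5.35 ln(563/297) = 5.35 × 0.63955 = 3.4216 W/m².
Difference: 2.9448 − 3.4216 = -0.4768 W/m².

ΔF_A − ΔF_B = -0.48 W/m²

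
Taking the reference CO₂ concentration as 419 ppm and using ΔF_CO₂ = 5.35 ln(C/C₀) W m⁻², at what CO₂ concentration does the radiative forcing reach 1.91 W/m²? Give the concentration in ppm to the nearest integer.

Set 5.35 ln(C/419) = 1.91, so ln(C/419) = 1.91/5.35 = 0.35701.
Then C/419 = e^0.35701 = 1.42905, giving C = 419 × 1.42905 = 598.77 ppm.

C ≈ 599 ppm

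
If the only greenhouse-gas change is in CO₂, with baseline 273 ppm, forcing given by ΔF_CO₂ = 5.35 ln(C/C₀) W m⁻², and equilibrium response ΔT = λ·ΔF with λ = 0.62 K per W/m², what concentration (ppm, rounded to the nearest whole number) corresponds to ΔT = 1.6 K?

C ≈ 442 ppm

Required forcing: ΔF = ΔT/λ = 1.6/0.62 = 2.5806 W/m².
Then ln(C/273) = ΔF/5.35 = 2.5806/5.35 = 0.48236.
So C = 273 × e^0.48236 = 273 × 1.61989 = 442.23 ppm.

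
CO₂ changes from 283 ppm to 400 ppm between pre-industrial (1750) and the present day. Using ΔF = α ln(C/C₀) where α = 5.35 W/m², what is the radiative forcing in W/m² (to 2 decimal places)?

CO₂ absorption bands are partially saturated, so forcing scales with the logarithm of the concentration ratio.
CO₂: 5.35 × ln(400/283) = 5.35 × ln(1.41343) = 5.35 × 0.34602 = 1.8512 W/m².

ΔF = 1.85 W/m²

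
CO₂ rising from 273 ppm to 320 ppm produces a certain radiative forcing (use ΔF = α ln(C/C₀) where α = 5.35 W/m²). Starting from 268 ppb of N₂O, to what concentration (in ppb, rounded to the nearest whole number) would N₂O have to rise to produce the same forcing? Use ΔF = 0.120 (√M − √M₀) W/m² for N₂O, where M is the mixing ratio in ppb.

M ≈ 550 ppb

CO₂ forcing: 5.35 × ln(320/273) = 5.35 × 0.158849 = 0.84984 W/m².
Set 0.120(√M − √268) = 0.84984: √M = 0.84984/0.120 + √268 = 7.0820 + 16.3707 = 23.4527.
M = (23.4527)² = 550.03 ppb.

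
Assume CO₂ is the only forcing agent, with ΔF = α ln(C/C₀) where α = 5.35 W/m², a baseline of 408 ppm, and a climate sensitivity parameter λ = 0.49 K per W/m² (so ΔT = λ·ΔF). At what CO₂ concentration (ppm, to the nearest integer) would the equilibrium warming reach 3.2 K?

C ≈ 1383 ppm

Required forcing: ΔF = ΔT/λ = 3.2/0.49 = 6.5306 W/m².
Then ln(C/408) = ΔF/5.35 = 6.5306/5.35 = 1.22067.
So C = 408 × e^1.22067 = 408 × 3.38946 = 1382.90 ppm.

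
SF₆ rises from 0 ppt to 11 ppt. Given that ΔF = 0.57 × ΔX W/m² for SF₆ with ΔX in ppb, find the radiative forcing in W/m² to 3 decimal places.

ΔF = 0.006 W/m²

SF₆: Δ = 11 − 0 = 11 ppt = 0.011 ppb; ΔF = 0.57 × 0.011 = 0.0063 W/m².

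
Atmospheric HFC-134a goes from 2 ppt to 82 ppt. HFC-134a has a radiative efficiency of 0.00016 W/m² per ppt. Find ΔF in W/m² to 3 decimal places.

HFC-134a: ΔF = 0.00016 × (82 − 2) = 0.00016 × 80 = 0.0128 W/m².

ΔF = 0.013 W/m²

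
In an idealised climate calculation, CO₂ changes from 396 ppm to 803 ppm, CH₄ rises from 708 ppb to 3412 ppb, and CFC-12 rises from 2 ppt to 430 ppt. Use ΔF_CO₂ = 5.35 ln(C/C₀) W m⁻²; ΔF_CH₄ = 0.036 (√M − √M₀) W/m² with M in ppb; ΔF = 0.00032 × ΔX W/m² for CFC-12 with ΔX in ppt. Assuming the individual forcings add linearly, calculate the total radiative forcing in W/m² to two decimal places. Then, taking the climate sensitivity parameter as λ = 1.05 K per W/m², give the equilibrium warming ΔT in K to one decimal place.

ΔF = 5.06 W/m²; ΔT = 5.3 K

CO₂: 5.35 × ln(803/396) = 5.35 × ln(2.02778) = 5.35 × 0.70694 = 3.7821 W/m².
CH₄: 0.036 × (√3412 − √708) = 0.036 × (58.4123 − 26.6083) = 0.036 × 31.8040 = 1.1449 W/m².
CFC-12: ΔF = 0.00032 × (430 − 2) = 0.00032 × 428 = 0.1370 W/m².
Total ΔF = 3.7821 + 1.1449 + 0.1370 = 5.0640 W/m².
ΔT = λ ΔF = 1.05 × 5.06 = 5.3130 K.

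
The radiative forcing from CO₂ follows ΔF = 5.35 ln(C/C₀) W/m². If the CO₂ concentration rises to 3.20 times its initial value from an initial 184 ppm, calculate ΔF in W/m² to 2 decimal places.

ΔF = 6.22 W/m²

ΔF = 5.35 × ln(3.20) = 5.35 × 1.16315 = 6.2229 W/m².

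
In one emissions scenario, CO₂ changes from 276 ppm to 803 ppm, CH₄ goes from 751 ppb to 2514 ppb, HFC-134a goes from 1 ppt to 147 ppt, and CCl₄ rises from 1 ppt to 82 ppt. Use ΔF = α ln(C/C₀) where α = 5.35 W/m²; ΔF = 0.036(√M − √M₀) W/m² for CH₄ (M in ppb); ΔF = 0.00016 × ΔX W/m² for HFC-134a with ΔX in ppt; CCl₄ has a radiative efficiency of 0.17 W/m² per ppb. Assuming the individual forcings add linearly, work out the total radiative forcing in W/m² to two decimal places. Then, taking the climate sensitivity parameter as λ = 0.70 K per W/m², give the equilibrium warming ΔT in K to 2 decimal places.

ΔF = 6.57 W/m²; ΔT = 4.60 K

CO₂: 5.35 × ln(803/276) = 5.35 × ln(2.90942) = 5.35 × 1.06795 = 5.7135 W/m².
CH₄: 0.036 × (√2514 − √751) = 0.036 × (50.1398 − 27.4044) = 0.036 × 22.7354 = 0.8185 W/m².
HFC-134a: ΔF = 0.00016 × (147 − 1) = 0.00016 × 146 = 0.0234 W/m².
CCl₄: Δ = 82 − 1 = 81 ppt = 0.081 ppb; ΔF = 0.17 × 0.081 = 0.0138 W/m².
Total ΔF = 5.7135 + 0.8185 + 0.0234 + 0.0138 = 6.5692 W/m².
ΔT = λ ΔF = 0.70 × 6.57 = 4.5990 K.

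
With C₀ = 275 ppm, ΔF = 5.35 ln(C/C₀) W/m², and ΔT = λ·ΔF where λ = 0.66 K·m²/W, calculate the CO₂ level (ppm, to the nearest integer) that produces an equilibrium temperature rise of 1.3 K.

C ≈ 397 ppm

Required forcing: ΔF = ΔT/λ = 1.3/0.66 = 1.9697 W/m².
Then ln(C/275) = ΔF/5.35 = 1.9697/5.35 = 0.36817.
So C = 275 × e^0.36817 = 275 × 1.44509 = 397.40 ppm.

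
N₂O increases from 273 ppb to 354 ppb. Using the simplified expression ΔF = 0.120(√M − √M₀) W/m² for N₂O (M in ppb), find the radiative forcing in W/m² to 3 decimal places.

ΔF = 0.275 W/m²

N₂O: 0.120 × (√354 − √273) = 0.120 × (18.8149 − 16.5227) = 0.120 × 2.2922 = 0.2751 W/m².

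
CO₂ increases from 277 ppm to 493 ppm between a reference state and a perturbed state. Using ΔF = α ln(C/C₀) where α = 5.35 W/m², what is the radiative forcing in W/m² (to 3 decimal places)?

ΔF = 3.084 W/m²

CO₂ absorption bands are partially saturated, so forcing scales with the logarithm of the concentration ratio.
CO₂: 5.35 × ln(493/277) = 5.35 × ln(1.77978) = 5.35 × 0.57649 = 3.0842 W/m².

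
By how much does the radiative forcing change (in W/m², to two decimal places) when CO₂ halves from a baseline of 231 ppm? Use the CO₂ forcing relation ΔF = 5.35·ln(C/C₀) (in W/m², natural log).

ΔF = -3.71 W/m²

Because the forcing depends only on the ratio C/C₀, the initial concentration does not enter.
ΔF = 5.35 × ln(0.5) = 5.35 × -0.69315 = -3.7084 W/m².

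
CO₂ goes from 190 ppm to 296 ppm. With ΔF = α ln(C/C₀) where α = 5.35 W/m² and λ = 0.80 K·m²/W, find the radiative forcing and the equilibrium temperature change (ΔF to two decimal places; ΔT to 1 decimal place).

ΔF = 2.37 W/m²; ΔT = 1.9 K

CO₂: 5.35 × ln(296/190) = 5.35 × ln(1.55789) = 5.35 × 0.44333 = 2.3718 W/m².
ΔT = λ ΔF = 0.80 × 2.37 = 1.8960 K.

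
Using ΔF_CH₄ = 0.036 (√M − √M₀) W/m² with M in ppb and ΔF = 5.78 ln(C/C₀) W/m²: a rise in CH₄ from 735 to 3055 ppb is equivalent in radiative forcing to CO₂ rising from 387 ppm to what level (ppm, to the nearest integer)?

CH₄ forcing: 0.036 × (√3055 − √735) = 0.036 × (55.2721 − 27.1109) = 0.036 × 28.1612 = 1.01380 W/m².
Set 5.78 ln(C/387) = 1.01380: ln(C/387) = 1.01380/5.78 = 0.17540, so C = 387 × e^0.17540 = 387 × 1.19172 = 461.20 ppm.

C ≈ 461 ppm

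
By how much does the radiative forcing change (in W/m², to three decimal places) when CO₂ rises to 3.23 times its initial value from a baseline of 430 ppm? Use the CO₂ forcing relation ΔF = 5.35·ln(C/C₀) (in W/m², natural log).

ΔF = 6.273 W/m²

ΔF = 5.35 × ln(3.23) = 5.35 × 1.17248 = 6.2728 W/m².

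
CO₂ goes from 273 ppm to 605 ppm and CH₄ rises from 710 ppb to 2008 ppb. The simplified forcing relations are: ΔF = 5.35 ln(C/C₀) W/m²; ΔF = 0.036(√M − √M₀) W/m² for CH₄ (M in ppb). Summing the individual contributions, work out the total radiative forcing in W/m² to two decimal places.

ΔF = 4.91 W/m²

CO₂: 5.35 × ln(605/273) = 5.35 × ln(2.21612) = 5.35 × 0.79576 = 4.2573 W/m².
CH₄: 0.036 × (√2008 − √710) = 0.036 × (44.8107 − 26.6458) = 0.036 × 18.1649 = 0.6539 W/m².
Total ΔF = 4.2573 + 0.6539 = 4.9112 W/m².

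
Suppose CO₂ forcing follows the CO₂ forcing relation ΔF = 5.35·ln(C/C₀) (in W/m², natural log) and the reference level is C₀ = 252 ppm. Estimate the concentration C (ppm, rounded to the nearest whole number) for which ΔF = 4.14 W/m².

C ≈ 546 ppm

Set 5.35 ln(C/252) = 4.14, so ln(C/252) = 4.14/5.35 = 0.77383.
Then C/252 = e^0.77383 = 2.16805, giving C = 252 × 2.16805 = 546.35 ppm.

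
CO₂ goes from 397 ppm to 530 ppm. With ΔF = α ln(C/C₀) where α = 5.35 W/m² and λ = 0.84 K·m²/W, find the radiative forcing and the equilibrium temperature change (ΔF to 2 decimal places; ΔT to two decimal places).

ΔF = 1.55 W/m²; ΔT = 1.30 K

CO₂: 5.35 × ln(530/397) = 5.35 × ln(1.33501) = 5.35 × 0.28894 = 1.5458 W/m².
ΔT = λ ΔF = 0.84 × 1.55 = 1.3020 K.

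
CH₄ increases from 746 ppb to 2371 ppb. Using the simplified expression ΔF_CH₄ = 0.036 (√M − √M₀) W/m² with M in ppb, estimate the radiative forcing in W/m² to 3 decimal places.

CH₄: 0.036 × (√2371 − √746) = 0.036 × (48.6929 − 27.3130) = 0.036 × 21.3799 = 0.7697 W/m².

ΔF = 0.770 W/m²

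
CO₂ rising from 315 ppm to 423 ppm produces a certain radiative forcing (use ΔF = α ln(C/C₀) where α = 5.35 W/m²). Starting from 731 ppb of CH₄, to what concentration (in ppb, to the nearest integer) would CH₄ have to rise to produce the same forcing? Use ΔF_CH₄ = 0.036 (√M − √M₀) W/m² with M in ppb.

CO₂ forcing: 5.35 × ln(423/315) = 5.35 × 0.294800 = 1.57718 W/m².
Set 0.036(√M − √731) = 1.57718: √M = 1.57718/0.036 + √731 = 43.8106 + 27.0370 = 70.8476.
M = (70.8476)² = 5019.38 ppb.

M ≈ 5019 ppb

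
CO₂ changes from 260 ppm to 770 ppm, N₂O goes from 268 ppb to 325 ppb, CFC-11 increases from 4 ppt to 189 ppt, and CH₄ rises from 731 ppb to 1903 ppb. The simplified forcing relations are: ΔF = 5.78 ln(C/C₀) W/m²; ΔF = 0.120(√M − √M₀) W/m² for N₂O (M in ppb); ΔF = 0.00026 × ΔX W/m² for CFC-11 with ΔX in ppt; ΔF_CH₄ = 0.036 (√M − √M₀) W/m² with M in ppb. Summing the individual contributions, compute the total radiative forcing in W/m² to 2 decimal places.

CO₂: 5.78 × ln(770/260) = 5.78 × ln(2.96154) = 5.78 × 1.08571 = 6.2754 W/m².
N₂O: 0.120 × (√325 − √268) = 0.120 × (18.0278 − 16.3707) = 0.120 × 1.6571 = 0.1989 W/m².
CFC-11: ΔF = 0.00026 × (189 − 4) = 0.00026 × 185 = 0.0481 W/m².
CH₄: 0.036 × (√1903 − √731) = 0.036 × (43.6234 − 27.0370) = 0.036 × 16.5864 = 0.5971 W/m².
Total ΔF = 6.2754 + 0.1989 + 0.0481 + 0.5971 = 7.1195 W/m².

ΔF = 7.12 W/m²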